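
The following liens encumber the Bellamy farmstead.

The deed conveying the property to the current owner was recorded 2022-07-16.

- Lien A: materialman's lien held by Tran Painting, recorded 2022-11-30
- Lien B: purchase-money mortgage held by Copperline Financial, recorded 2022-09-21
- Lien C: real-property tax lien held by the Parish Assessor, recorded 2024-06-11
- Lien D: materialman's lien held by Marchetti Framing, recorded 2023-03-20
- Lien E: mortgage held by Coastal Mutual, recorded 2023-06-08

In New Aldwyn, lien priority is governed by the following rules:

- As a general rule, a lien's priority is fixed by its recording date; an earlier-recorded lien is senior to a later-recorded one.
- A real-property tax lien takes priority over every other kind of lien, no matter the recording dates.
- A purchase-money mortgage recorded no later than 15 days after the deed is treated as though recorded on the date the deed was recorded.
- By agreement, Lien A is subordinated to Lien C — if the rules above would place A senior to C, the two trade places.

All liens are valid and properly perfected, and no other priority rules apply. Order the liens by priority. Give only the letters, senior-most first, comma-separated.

Adjusting effective dates: B was recorded 67 days after the deed — beyond 15 days — so no relation-back applies.
As a real-property tax lien, C is senior to every other lien.
Among the remaining liens, by effective date: B (2022-09-21), A (2022-11-30), D (2023-03-20), E (2023-06-08).
Since A is not senior to C, the subordination leaves the order unchanged.

C, B, A, D, E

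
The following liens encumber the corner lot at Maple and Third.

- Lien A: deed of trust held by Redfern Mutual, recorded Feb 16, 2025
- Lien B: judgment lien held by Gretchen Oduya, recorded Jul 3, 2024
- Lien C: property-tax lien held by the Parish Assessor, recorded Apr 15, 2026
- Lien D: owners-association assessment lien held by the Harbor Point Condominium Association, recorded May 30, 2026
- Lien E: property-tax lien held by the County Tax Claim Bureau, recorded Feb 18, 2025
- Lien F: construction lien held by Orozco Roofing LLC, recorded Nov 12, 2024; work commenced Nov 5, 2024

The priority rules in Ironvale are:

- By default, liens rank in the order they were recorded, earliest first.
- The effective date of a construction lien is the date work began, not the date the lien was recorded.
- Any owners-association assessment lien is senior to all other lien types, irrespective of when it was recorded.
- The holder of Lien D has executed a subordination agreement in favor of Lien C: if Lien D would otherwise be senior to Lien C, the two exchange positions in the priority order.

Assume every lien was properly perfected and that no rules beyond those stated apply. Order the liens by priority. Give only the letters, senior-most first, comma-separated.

C, B, F, A, E, D

Adjusting effective dates: F is treated as recorded Nov 5, 2024, the work-commencement date.
D, as an owners-association assessment lien, has superpriority and ranks first.
Among the remaining liens, by effective date: B (Jul 3, 2024), F (Nov 5, 2024), A (Feb 16, 2025), E (Feb 18, 2025), C (Apr 15, 2026).
Because D would otherwise rank above C, the subordination swaps them.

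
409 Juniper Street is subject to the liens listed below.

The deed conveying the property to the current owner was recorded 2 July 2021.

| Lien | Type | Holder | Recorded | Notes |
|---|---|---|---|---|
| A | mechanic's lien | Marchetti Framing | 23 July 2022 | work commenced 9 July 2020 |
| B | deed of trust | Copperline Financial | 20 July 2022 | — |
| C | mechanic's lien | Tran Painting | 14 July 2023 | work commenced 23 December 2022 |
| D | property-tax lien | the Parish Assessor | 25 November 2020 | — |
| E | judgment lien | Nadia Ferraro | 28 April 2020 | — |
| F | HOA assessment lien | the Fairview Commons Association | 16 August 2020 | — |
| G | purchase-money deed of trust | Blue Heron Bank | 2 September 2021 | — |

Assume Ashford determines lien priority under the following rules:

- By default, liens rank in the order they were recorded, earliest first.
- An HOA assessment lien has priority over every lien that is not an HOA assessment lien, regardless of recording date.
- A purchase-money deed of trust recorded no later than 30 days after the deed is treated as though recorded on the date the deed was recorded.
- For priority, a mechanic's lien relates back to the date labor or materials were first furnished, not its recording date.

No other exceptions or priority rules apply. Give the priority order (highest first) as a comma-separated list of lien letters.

F, E, A, D, G, B, C

Effective dates after the stated exceptions: A is treated as recorded 9 July 2020, the work-commencement date; C is treated as recorded 23 December 2022, the work-commencement date; G missed the 30-day window (62 days after the deed), so its recording date stands.
F, as an HOA assessment lien, has superpriority and ranks first.
The other liens, earliest effective date first: E (28 April 2020), A (9 July 2020), D (25 November 2020), G (2 September 2021), B (20 July 2022), C (23 December 2022).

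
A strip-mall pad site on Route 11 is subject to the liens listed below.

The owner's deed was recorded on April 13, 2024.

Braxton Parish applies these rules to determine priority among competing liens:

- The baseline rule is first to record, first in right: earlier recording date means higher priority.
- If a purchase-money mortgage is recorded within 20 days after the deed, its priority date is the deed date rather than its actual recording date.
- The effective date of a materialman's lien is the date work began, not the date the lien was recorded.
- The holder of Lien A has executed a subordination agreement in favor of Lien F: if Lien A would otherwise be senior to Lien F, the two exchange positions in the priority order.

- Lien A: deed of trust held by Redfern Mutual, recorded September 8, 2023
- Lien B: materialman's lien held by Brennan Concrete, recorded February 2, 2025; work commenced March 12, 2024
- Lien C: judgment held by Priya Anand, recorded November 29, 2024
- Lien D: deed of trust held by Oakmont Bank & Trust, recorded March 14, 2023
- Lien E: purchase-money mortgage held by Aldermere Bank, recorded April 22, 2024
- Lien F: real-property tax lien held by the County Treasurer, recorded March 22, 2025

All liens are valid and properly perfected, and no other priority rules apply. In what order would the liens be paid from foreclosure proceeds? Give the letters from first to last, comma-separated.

D, F, B, E, C, A

Adjusting effective dates: B's effective date is March 12, 2024, when work began; E relates back to the deed date April 13, 2024.
By effective date: D (March 14, 2023), A (September 8, 2023), B (March 12, 2024), E (April 13, 2024), C (November 29, 2024), F (March 22, 2025).
A is senior to F before the subordination, so the two trade places.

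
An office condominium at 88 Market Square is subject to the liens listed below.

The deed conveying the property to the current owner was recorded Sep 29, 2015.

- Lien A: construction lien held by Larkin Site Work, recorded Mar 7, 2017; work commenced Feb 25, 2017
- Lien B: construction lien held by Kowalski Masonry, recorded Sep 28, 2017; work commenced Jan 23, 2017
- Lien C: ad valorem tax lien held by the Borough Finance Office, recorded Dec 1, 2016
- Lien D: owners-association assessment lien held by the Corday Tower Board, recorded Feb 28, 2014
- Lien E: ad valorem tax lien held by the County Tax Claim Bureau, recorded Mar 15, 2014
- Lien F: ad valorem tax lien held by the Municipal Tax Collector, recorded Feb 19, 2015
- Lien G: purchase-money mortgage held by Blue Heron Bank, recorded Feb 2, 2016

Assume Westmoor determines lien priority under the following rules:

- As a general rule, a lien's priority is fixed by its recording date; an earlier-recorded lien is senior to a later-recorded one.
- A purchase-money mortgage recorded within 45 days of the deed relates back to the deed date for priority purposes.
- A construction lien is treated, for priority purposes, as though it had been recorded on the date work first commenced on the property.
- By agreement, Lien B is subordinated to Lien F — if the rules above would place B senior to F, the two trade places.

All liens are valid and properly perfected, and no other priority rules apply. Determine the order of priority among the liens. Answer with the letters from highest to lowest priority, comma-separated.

D, E, F, G, C, B, A

Effective dates after the stated exceptions: A's effective date is Feb 25, 2017, when work began; B is treated as recorded Jan 23, 2017, the work-commencement date; G missed the 45-day window (126 days after the deed), so its recording date stands.
Sorted by effective date: D (Feb 28, 2014), E (Mar 15, 2014), F (Feb 19, 2015), G (Feb 2, 2016), C (Dec 1, 2016), B (Jan 23, 2017), A (Feb 25, 2017).
B already ranks below F; the subordination has no effect.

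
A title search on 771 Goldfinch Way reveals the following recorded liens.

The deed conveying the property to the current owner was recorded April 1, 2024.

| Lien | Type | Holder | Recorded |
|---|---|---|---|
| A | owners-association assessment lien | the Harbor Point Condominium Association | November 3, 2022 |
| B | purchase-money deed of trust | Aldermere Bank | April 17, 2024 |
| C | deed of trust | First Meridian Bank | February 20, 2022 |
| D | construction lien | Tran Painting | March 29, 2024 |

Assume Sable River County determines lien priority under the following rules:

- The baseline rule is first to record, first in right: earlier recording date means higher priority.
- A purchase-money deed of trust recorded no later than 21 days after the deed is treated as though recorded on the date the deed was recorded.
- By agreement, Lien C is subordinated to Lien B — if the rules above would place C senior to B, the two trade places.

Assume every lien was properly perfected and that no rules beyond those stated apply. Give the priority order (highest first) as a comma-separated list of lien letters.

First, effective dates: B's effective date is the deed date, April 1, 2024.
Sorted by effective date: C (February 20, 2022), A (November 3, 2022), D (March 29, 2024), B (April 1, 2024).
C is senior to B before the subordination, so the two trade places.

B, A, D, C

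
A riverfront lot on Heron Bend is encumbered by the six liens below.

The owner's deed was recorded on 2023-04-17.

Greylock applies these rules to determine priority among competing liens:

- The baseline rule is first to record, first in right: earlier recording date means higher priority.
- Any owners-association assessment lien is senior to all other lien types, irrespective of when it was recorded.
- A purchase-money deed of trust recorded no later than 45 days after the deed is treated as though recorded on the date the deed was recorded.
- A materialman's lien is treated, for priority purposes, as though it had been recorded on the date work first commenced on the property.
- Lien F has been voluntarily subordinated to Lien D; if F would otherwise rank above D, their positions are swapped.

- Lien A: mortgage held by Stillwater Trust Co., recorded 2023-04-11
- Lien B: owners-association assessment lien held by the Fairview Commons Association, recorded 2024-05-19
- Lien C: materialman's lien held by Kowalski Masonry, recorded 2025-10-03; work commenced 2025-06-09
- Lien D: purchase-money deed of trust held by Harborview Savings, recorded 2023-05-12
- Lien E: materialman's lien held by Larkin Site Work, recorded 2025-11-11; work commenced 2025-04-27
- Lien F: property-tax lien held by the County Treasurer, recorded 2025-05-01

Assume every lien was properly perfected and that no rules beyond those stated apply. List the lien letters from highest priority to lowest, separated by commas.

Adjusting effective dates: C relates back to 2025-06-09 (work commenced); D's effective date is the deed date, 2023-04-17; E's effective date is 2025-04-27, when work began.
As an owners-association assessment lien, B is senior to every other lien.
The other liens, earliest effective date first: A (2023-04-11), D (2023-04-17), E (2025-04-27), F (2025-05-01), C (2025-06-09).
Since F is not senior to D, the subordination leaves the order unchanged.

B, A, D, E, F, C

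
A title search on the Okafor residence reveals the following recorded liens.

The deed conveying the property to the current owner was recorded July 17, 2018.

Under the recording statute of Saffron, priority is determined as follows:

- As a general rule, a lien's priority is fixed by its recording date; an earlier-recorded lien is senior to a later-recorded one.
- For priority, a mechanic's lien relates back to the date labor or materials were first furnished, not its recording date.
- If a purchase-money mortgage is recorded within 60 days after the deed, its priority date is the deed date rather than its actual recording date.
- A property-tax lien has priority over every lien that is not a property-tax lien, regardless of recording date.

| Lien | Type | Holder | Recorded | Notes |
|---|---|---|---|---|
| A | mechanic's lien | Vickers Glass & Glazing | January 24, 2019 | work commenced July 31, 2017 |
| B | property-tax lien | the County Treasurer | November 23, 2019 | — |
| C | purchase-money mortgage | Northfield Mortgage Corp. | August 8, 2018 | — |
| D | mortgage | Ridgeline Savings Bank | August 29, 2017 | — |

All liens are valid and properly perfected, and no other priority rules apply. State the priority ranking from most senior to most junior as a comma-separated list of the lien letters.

Adjusting effective dates: A relates back to July 31, 2017 (work commenced); C was recorded within the 60-day window, so its effective date is the deed date July 17, 2018.
B, as a property-tax lien, has superpriority and ranks first.
The other liens, earliest effective date first: A (July 31, 2017), D (August 29, 2017), C (July 17, 2018).

B, A, D, C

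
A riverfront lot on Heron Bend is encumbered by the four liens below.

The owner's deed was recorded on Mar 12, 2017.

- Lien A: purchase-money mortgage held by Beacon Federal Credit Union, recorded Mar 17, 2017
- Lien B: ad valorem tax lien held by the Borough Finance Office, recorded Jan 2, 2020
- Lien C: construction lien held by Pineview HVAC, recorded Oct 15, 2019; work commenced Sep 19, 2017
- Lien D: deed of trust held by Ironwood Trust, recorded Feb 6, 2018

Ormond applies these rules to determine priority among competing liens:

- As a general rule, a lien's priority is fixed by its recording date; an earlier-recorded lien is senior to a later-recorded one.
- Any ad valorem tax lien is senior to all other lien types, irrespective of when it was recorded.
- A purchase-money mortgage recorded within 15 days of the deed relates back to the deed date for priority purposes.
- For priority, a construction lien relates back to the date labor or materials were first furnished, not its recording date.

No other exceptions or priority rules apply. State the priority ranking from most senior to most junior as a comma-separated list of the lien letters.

B, A, C, D

Effective dates after the stated exceptions: A was recorded within the 15-day window, so its effective date is the deed date Mar 12, 2017; C is treated as recorded Sep 19, 2017, the work-commencement date.
B is an ad valorem tax lien, so it outranks all other liens regardless of date.
The other liens, earliest effective date first: A (Mar 12, 2017), C (Sep 19, 2017), D (Feb 6, 2018).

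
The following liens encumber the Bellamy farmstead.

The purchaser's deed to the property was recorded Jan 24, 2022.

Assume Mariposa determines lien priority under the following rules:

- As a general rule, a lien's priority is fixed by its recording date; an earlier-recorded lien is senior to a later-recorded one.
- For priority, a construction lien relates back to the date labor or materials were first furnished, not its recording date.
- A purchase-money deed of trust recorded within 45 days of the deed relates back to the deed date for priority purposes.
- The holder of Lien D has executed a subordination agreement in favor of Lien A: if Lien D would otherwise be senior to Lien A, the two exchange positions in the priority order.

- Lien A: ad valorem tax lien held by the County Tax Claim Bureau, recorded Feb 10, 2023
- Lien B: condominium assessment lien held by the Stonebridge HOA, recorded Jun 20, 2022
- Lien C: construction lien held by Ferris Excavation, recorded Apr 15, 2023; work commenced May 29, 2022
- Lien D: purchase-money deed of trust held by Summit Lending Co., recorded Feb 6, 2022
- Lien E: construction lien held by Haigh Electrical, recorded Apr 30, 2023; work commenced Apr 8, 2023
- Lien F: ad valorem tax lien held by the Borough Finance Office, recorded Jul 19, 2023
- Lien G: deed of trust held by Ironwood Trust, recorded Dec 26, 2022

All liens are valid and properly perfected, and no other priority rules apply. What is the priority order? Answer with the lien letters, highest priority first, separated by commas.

Effective dates after the stated exceptions: C relates back to May 29, 2022 (work commenced); D relates back to the deed date Jan 24, 2022; E relates back to Apr 8, 2023 (work commenced).
By effective date: D (Jan 24, 2022), C (May 29, 2022), B (Jun 20, 2022), G (Dec 26, 2022), A (Feb 10, 2023), E (Apr 8, 2023), F (Jul 19, 2023).
The subordination applies — D was senior to A — so D and A swap.

A, C, B, G, D, E, F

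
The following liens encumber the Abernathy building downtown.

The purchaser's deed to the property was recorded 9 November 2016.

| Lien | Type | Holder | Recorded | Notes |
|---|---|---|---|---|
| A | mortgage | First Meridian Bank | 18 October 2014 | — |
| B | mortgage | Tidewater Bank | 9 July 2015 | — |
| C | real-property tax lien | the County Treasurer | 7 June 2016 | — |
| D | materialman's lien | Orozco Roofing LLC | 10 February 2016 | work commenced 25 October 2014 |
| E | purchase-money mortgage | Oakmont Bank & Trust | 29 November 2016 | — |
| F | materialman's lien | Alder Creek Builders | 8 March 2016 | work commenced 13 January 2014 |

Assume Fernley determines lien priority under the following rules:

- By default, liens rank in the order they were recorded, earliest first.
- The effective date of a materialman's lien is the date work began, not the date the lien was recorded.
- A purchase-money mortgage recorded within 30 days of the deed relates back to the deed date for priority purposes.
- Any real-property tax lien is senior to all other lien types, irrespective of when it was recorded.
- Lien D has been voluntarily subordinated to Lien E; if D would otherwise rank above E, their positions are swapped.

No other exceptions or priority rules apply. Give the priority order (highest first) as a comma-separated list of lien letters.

Adjusting effective dates: D is treated as recorded 25 October 2014, the work-commencement date; E's effective date is the deed date, 9 November 2016; F is treated as recorded 13 January 2014, the work-commencement date.
C is a real-property tax lien and takes priority over every other lien.
Ordering the rest by effective date: F (13 January 2014), A (18 October 2014), D (25 October 2014), B (9 July 2015), E (9 November 2016).
D is senior to E before the subordination, so the two trade places.

C, F, A, E, B, D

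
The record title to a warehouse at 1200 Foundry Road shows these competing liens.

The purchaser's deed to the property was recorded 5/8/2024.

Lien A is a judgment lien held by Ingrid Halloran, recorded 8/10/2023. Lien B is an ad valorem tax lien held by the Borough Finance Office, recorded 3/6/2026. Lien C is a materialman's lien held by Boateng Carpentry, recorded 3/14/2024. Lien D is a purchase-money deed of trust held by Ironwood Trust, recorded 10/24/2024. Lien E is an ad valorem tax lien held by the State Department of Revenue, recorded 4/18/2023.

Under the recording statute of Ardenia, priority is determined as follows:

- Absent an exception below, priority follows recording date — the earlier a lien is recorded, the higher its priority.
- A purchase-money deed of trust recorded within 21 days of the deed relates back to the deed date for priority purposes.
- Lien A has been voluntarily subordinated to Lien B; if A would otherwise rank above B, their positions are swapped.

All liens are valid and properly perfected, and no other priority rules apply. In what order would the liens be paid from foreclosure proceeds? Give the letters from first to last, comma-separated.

E, B, C, D, A

First, effective dates: D was recorded 169 days after the deed, outside the 21-day window, so it keeps its recording date.
By effective date, earliest first: E (4/18/2023), A (8/10/2023), C (3/14/2024), D (10/24/2024), B (3/6/2026).
A is senior to B before the subordination, so the two trade places.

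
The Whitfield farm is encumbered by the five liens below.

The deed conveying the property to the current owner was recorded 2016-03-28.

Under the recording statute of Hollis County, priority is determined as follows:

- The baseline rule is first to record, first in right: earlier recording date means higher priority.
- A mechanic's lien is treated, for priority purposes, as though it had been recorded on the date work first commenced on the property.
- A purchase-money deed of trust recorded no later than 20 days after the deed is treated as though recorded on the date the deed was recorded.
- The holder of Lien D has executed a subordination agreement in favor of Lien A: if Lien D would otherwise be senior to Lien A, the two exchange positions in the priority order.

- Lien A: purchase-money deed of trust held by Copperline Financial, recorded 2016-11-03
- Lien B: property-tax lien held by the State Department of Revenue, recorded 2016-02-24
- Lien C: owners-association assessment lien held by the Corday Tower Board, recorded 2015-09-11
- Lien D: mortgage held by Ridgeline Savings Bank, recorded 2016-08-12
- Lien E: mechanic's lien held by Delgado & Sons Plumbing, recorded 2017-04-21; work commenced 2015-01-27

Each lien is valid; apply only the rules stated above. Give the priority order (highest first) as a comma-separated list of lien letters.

First, effective dates: A was recorded 220 days after the deed — beyond 20 days — so no relation-back applies; E is treated as recorded 2015-01-27, the work-commencement date.
Sorted by effective date: E (2015-01-27), C (2015-09-11), B (2016-02-24), D (2016-08-12), A (2016-11-03).
The subordination applies — D was senior to A — so D and A swap.

E, C, B, A, D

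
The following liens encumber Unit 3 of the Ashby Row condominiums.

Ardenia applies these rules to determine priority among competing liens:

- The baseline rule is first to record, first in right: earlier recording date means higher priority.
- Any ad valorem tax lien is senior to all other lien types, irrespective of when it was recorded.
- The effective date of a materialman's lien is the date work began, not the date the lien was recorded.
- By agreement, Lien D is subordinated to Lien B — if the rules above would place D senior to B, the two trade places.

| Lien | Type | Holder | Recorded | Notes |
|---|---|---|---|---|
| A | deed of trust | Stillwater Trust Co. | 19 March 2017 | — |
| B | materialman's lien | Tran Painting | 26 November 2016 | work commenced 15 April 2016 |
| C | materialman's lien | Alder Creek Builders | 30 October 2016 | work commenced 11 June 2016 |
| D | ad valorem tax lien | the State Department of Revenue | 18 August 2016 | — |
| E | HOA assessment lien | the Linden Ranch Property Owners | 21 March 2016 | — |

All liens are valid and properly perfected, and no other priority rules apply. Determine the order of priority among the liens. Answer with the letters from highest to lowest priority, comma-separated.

B, E, D, C, A

Effective dates: B is treated as recorded 15 April 2016, the work-commencement date; C's effective date is 11 June 2016, when work began.
As an ad valorem tax lien, D is senior to every other lien.
Among the remaining liens, by effective date: E (21 March 2016), B (15 April 2016), C (11 June 2016), A (19 March 2017).
D is senior to B before the subordination, so the two trade places.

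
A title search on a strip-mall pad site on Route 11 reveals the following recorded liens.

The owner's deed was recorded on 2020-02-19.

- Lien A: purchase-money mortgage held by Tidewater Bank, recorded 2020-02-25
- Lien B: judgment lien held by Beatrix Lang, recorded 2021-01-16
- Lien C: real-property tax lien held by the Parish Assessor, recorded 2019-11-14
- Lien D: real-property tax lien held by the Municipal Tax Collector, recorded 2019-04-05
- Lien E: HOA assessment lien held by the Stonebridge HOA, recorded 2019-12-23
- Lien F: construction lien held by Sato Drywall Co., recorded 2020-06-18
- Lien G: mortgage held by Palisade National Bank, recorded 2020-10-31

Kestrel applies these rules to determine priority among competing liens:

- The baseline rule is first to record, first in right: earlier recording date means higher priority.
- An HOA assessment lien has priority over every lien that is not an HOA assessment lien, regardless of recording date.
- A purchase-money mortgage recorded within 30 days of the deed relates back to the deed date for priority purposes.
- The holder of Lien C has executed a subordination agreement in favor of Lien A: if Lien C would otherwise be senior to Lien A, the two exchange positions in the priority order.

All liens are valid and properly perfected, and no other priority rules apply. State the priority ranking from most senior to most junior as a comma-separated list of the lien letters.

Effective dates: A's effective date is the deed date, 2020-02-19.
As an HOA assessment lien, E is senior to every other lien.
The other liens, earliest effective date first: D (2019-04-05), C (2019-11-14), A (2020-02-19), F (2020-06-18), G (2020-10-31), B (2021-01-16).
The subordination applies — C was senior to A — so C and A swap.

E, D, A, C, F, G, B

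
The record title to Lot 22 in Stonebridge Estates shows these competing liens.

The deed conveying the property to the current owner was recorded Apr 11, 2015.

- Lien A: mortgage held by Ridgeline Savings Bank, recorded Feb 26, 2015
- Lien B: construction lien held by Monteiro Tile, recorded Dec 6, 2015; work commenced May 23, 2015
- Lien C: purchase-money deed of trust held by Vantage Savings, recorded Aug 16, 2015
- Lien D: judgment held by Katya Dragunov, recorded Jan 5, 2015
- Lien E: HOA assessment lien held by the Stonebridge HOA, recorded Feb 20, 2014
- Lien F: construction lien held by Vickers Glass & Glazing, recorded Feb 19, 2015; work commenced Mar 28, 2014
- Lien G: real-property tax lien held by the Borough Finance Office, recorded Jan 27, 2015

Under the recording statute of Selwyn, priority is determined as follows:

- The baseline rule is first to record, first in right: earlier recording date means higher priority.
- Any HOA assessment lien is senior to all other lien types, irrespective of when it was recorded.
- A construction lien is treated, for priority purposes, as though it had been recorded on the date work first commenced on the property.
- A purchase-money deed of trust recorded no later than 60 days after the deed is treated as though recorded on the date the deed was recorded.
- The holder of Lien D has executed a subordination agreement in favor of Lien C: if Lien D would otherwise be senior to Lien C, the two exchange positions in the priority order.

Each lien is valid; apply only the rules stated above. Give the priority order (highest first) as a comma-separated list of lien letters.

First, effective dates: B is treated as recorded May 23, 2015, the work-commencement date; C was recorded 127 days after the deed, outside the 60-day window, so it keeps its recording date; F is treated as recorded Mar 28, 2014, the work-commencement date.
E is an HOA assessment lien and takes priority over every other lien.
Remaining liens by effective date: F (Mar 28, 2014), D (Jan 5, 2015), G (Jan 27, 2015), A (Feb 26, 2015), B (May 23, 2015), C (Aug 16, 2015).
The subordination applies — D was senior to C — so D and C swap.

E, F, C, G, A, B, D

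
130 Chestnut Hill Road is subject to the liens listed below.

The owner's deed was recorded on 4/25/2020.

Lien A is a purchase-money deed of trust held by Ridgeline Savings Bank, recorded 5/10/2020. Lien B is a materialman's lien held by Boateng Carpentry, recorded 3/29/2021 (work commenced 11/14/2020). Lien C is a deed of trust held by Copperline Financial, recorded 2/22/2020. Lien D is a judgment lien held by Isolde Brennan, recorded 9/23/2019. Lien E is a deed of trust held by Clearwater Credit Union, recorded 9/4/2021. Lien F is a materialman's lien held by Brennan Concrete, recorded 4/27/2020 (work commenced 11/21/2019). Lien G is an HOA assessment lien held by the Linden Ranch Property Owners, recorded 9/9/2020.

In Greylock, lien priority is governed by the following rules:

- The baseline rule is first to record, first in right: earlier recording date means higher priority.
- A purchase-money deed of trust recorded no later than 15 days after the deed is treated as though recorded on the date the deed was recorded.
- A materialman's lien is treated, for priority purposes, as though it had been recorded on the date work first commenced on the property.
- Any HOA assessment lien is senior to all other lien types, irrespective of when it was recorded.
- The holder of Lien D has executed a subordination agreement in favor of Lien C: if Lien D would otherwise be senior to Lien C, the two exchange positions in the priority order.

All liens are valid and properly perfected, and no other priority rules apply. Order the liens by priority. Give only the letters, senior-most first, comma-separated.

G, C, F, D, A, B, E

First, effective dates: A relates back to the deed date 4/25/2020; B's effective date is 11/14/2020, when work began; F is treated as recorded 11/21/2019, the work-commencement date.
G, as an HOA assessment lien, has superpriority and ranks first.
Among the remaining liens, by effective date: D (9/23/2019), F (11/21/2019), C (2/22/2020), A (4/25/2020), B (11/14/2020), E (9/4/2021).
Because D would otherwise rank above C, the subordination swaps them.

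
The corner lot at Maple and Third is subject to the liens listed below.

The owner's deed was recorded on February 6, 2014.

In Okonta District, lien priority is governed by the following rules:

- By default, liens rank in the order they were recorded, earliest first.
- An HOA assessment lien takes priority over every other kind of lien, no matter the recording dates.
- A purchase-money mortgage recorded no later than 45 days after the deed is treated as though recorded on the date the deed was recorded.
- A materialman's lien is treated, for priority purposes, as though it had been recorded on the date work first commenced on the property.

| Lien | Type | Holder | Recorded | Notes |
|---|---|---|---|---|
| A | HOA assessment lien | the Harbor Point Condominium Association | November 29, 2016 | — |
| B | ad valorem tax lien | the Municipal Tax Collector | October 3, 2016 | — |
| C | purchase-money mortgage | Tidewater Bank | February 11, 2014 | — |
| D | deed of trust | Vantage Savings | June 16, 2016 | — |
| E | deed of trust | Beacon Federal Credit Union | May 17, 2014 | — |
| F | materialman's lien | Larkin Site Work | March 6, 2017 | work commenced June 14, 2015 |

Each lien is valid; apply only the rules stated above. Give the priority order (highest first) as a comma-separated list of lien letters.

A, C, E, F, D, B

Effective dates after the stated exceptions: C was recorded within the 45-day window, so its effective date is the deed date February 6, 2014; F's effective date is June 14, 2015, when work began.
A is an HOA assessment lien, so it outranks all other liens regardless of date.
The other liens, earliest effective date first: C (February 6, 2014), E (May 17, 2014), F (June 14, 2015), D (June 16, 2016), B (October 3, 2016).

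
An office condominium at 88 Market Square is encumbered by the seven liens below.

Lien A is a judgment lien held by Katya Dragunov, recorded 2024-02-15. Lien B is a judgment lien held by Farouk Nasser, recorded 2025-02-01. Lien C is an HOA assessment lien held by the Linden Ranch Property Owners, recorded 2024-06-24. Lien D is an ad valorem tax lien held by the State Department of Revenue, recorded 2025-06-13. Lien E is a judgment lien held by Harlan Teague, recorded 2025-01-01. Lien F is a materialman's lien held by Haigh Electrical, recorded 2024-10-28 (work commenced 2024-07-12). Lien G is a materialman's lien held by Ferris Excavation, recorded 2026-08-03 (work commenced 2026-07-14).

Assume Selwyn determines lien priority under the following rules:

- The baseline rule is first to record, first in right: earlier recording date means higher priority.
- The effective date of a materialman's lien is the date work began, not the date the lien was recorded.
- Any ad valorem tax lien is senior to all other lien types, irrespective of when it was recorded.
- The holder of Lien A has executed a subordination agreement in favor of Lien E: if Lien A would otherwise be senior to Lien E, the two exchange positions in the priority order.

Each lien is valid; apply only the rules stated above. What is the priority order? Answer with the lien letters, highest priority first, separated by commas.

D, E, C, F, A, B, G

Effective dates after the stated exceptions: F is treated as recorded 2024-07-12, the work-commencement date; G is treated as recorded 2026-07-14, the work-commencement date.
D is an ad valorem tax lien, so it outranks all other liens regardless of date.
Among the remaining liens, by effective date: A (2024-02-15), C (2024-06-24), F (2024-07-12), E (2025-01-01), B (2025-02-01), G (2026-07-14).
A is senior to E before the subordination, so the two trade places.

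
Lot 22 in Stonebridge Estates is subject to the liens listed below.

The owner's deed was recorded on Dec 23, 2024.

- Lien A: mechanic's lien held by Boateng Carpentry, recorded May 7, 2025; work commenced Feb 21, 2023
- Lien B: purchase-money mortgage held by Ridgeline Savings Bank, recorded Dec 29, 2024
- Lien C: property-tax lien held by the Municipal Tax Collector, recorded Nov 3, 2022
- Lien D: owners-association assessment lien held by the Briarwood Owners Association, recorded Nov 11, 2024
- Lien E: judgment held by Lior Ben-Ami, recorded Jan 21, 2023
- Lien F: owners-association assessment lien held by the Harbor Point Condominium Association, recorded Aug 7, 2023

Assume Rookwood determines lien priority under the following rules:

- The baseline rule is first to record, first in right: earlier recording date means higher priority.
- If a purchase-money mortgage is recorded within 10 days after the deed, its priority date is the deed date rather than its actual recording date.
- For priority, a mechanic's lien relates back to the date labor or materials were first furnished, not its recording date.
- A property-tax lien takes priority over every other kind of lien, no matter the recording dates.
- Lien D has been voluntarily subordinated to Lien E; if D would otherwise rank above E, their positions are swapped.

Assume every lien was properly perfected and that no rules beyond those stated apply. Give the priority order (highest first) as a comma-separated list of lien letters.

C, E, A, F, D, B

First, effective dates: A's effective date is Feb 21, 2023, when work began; B's effective date is the deed date, Dec 23, 2024.
C, as a property-tax lien, has superpriority and ranks first.
The other liens, earliest effective date first: E (Jan 21, 2023), A (Feb 21, 2023), F (Aug 7, 2023), D (Nov 11, 2024), B (Dec 23, 2024).
Since D is not senior to E, the subordination leaves the order unchanged.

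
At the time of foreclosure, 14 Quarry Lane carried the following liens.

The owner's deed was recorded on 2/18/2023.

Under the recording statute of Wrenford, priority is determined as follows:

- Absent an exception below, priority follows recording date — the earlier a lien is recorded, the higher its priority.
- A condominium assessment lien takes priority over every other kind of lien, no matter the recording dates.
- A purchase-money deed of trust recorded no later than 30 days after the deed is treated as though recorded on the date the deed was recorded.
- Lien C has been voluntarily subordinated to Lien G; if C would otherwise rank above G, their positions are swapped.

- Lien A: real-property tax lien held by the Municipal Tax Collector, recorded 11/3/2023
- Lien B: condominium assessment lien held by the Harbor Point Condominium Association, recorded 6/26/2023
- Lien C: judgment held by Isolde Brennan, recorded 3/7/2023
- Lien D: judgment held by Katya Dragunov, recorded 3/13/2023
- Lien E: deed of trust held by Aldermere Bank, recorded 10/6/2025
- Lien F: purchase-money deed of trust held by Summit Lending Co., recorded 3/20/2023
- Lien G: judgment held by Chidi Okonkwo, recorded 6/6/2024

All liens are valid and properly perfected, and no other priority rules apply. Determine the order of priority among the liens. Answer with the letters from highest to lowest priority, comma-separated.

B, F, G, D, A, C, E

First, effective dates: F was recorded within the 30-day window, so its effective date is the deed date 2/18/2023.
B is a condominium assessment lien, so it outranks all other liens regardless of date.
Among the remaining liens, by effective date: F (2/18/2023), C (3/7/2023), D (3/13/2023), A (11/3/2023), G (6/6/2024), E (10/6/2025).
The subordination applies — C was senior to G — so C and G swap.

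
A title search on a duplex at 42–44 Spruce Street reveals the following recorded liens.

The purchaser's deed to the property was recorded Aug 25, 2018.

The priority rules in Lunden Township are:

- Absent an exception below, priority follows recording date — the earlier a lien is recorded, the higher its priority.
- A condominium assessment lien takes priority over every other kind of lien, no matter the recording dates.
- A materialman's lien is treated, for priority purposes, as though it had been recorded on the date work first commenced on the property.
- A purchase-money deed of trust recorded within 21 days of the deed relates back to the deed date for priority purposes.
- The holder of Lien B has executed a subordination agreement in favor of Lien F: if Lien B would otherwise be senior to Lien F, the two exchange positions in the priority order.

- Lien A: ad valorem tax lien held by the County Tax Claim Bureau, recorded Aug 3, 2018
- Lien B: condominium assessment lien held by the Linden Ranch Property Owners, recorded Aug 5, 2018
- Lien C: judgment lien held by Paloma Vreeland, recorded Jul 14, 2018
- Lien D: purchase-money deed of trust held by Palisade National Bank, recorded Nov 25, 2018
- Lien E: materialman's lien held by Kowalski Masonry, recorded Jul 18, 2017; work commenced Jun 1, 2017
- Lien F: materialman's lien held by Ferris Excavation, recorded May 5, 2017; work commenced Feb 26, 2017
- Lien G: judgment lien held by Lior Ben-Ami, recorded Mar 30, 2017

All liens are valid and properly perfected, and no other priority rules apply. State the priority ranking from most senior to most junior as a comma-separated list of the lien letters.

First, effective dates: D missed the 21-day window (92 days after the deed), so its recording date stands; E's effective date is Jun 1, 2017, when work began; F relates back to Feb 26, 2017 (work commenced).
B is a condominium assessment lien, so it outranks all other liens regardless of date.
The other liens, earliest effective date first: F (Feb 26, 2017), G (Mar 30, 2017), E (Jun 1, 2017), C (Jul 14, 2018), A (Aug 3, 2018), D (Nov 25, 2018).
Because B would otherwise rank above F, the subordination swaps them.

F, B, G, E, C, A, D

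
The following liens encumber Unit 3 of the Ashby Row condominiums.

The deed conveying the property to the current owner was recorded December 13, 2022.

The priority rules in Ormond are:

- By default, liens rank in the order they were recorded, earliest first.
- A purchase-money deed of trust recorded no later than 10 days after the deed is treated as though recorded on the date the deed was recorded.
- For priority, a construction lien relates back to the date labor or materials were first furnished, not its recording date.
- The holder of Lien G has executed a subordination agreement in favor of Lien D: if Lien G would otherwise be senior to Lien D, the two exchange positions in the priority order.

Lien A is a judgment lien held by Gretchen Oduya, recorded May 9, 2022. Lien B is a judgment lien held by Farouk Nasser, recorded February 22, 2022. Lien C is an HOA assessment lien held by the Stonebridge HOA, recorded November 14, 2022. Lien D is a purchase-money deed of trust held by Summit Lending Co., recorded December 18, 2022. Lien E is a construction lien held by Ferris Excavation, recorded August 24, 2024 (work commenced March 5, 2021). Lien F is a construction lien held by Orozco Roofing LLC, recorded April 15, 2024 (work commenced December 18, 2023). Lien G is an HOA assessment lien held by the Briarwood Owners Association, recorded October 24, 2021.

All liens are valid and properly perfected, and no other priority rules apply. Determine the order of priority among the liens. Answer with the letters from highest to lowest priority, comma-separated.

E, D, B, A, C, G, F

Effective dates: D's effective date is the deed date, December 13, 2022; E relates back to March 5, 2021 (work commenced); F is treated as recorded December 18, 2023, the work-commencement date.
By effective date: E (March 5, 2021), G (October 24, 2021), B (February 22, 2022), A (May 9, 2022), C (November 14, 2022), D (December 13, 2022), F (December 18, 2023).
The subordination applies — G was senior to D — so G and D swap.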